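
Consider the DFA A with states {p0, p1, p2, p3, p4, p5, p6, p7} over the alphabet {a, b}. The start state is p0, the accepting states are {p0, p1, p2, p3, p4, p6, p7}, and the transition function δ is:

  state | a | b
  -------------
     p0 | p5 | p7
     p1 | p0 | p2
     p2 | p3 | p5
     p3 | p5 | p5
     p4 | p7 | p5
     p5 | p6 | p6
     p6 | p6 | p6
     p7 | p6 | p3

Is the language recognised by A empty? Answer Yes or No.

No

The empty string ε is accepted: the run p0 ends in the accepting state p0.
Since at least one string is accepted, L(A) is not empty.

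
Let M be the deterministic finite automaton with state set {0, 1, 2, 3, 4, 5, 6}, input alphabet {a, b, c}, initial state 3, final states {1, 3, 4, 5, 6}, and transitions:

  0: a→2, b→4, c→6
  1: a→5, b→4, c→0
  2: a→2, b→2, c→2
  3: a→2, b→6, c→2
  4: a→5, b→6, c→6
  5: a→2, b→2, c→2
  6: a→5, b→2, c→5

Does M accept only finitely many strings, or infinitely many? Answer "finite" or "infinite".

finite

The useful states (reachable from 3 and able to reach an accepting state) are {3, 5, 6}.
Restricted to these states the transition graph has no cycle, so every accepting path has bounded length and L is finite.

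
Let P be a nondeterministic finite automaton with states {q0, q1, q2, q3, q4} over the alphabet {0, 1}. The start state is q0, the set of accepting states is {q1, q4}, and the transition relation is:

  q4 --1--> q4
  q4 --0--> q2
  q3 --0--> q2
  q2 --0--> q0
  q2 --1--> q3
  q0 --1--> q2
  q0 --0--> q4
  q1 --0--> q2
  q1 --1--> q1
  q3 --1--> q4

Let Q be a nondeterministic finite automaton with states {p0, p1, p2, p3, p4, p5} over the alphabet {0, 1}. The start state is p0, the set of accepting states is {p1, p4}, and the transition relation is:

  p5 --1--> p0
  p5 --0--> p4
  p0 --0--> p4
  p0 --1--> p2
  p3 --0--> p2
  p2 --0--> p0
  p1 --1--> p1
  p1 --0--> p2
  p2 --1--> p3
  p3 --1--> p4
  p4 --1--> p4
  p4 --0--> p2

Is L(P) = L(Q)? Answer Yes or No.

Exploring the product automaton P × Q from the start pair (q0, p0), following both machines on each input symbol, reaches 4 state pairs: (q0, p0), (q4, p4), (q2, p2), (q3, p3).
P accepts in {q1, q4} and Q accepts in {p1, p4}. In every reachable pair the two components are either both accepting — (q4, p4) — or both non-accepting, so no string is accepted by exactly one of the machines: L(P) \ L(Q) and L(Q) \ L(P) are both empty.
Hence every string is accepted by P iff it is accepted by Q, and the two languages coincide.

Yes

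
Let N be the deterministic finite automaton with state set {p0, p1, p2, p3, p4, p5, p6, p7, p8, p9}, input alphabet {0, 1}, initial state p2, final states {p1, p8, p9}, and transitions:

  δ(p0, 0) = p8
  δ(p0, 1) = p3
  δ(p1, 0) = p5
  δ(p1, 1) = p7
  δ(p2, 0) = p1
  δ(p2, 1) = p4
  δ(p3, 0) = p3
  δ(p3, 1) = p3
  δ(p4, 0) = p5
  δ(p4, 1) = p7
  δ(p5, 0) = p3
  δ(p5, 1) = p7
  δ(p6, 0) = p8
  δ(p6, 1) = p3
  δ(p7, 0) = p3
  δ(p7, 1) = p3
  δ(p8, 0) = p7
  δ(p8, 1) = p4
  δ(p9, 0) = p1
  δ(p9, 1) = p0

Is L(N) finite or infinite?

The useful states (reachable from p2 and able to reach an accepting state) are {p1, p2}.
Restricted to these states the transition graph has no cycle, so every accepting path has bounded length and L is finite.

finite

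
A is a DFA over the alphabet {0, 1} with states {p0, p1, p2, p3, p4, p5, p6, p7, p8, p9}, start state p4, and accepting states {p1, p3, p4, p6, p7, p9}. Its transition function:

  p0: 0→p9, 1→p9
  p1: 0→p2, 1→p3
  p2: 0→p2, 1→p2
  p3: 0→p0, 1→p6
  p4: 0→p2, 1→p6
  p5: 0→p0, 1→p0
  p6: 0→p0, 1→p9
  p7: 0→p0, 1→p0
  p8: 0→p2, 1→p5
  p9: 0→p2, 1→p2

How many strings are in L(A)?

5

The useful subgraph on states {p0, p4, p6, p9} is acyclic, so L(A) is finite; the longest accepting path visits 4 useful states, giving maximum string length 3.
Counting accepting paths from p4 by length: 1 of length 0, 1 of length 1, 1 of length 2, 2 of length 3. Total 5.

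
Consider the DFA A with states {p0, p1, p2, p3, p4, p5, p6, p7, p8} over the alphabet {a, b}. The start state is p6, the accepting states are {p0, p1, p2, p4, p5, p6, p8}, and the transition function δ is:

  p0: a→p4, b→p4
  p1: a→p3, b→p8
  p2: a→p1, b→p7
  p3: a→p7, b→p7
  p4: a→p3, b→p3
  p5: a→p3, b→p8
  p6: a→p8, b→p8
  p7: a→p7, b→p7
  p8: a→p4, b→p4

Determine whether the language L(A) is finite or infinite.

The useful states (reachable from p6 and able to reach an accepting state) are {p4, p6, p8}.
Restricted to these states the transition graph has no cycle, so every accepting path has bounded length and L is finite.

finite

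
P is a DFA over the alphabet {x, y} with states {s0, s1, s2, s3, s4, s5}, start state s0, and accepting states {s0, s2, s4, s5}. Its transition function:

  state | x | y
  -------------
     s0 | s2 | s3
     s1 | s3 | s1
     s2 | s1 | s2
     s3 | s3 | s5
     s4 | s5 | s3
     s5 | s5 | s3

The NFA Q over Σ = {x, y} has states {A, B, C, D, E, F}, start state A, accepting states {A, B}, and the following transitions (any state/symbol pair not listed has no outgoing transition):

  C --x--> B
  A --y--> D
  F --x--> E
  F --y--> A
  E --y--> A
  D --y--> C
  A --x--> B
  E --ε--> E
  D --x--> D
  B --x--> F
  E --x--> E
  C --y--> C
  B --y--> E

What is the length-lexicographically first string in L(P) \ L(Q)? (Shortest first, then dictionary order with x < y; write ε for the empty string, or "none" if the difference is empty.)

The string xy is accepted by P but not by Q.
No shorter string lies in the difference, and xy is the lexicographically first length-2 string in L(P) \ L(Q).

xy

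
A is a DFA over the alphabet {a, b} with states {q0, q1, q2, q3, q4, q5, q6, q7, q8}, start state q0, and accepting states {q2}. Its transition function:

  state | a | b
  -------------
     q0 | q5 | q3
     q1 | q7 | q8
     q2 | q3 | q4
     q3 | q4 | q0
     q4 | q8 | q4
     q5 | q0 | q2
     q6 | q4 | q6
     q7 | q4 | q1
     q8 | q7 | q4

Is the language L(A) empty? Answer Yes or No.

No

The string ab is accepted: the run q0 → q5 → q2 ends in the accepting state q2.
Since at least one string is accepted, L(A) is not empty.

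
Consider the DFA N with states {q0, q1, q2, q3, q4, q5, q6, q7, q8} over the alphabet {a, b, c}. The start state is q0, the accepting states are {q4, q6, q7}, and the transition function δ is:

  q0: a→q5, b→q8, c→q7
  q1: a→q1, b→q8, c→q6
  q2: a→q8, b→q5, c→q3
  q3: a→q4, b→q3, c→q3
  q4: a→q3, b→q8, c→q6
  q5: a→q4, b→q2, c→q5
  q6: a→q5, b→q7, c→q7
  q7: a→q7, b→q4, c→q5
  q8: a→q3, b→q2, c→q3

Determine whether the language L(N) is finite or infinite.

infinite

State q8 is reachable from the start and can reach an accepting state, and it lies on the cycle q8 → q2 → q8.
Traversing that cycle any number of times yields accepted strings of unbounded length, so the language is infinite.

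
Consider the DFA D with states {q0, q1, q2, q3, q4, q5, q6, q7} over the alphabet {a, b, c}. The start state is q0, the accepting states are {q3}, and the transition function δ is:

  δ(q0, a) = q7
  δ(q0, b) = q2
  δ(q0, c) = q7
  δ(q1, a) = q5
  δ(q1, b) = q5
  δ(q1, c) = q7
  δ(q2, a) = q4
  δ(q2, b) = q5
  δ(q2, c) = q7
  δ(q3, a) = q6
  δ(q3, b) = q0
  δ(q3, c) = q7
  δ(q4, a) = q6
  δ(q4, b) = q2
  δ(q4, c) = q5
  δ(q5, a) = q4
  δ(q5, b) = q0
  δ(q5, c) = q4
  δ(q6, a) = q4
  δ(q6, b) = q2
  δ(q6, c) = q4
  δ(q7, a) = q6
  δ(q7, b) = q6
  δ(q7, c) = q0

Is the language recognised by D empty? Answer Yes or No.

The states reachable from the start state are {q0, q2, q4, q5, q6, q7}.
None of the accepting states {q3} is reachable, so no string is accepted and L(D) = ∅.

Yes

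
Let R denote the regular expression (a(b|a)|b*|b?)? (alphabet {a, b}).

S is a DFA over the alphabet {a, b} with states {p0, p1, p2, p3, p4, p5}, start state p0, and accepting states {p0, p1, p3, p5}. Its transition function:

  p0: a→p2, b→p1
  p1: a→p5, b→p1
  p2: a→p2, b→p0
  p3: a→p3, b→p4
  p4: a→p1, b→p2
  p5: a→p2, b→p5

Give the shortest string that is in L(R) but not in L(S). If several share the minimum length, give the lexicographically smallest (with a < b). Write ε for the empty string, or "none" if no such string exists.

The string aa is accepted by R but not by S.
No shorter string lies in the difference, and aa is the lexicographically first length-2 string in L(R) \ L(S).

aa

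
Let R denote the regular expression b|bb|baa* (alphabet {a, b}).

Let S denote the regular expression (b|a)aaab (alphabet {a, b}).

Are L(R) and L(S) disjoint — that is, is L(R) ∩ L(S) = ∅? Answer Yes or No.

Converting the expression R to a DFA (subset construction, then merging equivalent states) gives the minimal DFA with states {r0, r1, r2, r3, r4}, start state r0, accepting states {r2, r3, r4} and transitions r0: a→r1, b→r2; r1: a→r1, b→r1; r2: a→r3, b→r4; r3: a→r3, b→r1; r4: a→r1, b→r1.
Converting the expression S to a DFA (subset construction, then merging equivalent states) gives the minimal DFA with states {s0, s1, s2, s3, s4, s5, s6}, start state s0, accepting states {s6} and transitions s0: a→s1, b→s1; s1: a→s2, b→s3; s2: a→s4, b→s3; s3: a→s3, b→s3; s4: a→s5, b→s3; s5: a→s3, b→s6; s6: a→s3, b→s3.
Exploring the product automaton R × S from the start pair (r0, s0), following both machines on each input symbol, reaches 13 state pairs: (r0, s0), (r1, s1), (r2, s1), (r1, s2), (r1, s3), (r3, s2), (r4, s3), (r1, s4), (r3, s4), (r1, s5), (r3, s5), (r1, s6), (r3, s3).
R accepts in {r2, r3, r4} and S accepts in {s6}; no reachable pair has both components accepting, so no string drives both machines to acceptance simultaneously and L(R) ∩ L(S) = ∅.
So no string is accepted by both, and the intersection is empty.

Yes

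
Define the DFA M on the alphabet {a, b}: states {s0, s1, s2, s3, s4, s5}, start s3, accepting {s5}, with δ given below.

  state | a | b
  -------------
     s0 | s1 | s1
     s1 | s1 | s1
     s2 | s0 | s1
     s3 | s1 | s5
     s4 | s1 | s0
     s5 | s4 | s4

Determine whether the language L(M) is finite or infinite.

finite

The useful states (reachable from s3 and able to reach an accepting state) are {s3, s5}.
Restricted to these states the transition graph has no cycle, so every accepting path has bounded length and L is finite.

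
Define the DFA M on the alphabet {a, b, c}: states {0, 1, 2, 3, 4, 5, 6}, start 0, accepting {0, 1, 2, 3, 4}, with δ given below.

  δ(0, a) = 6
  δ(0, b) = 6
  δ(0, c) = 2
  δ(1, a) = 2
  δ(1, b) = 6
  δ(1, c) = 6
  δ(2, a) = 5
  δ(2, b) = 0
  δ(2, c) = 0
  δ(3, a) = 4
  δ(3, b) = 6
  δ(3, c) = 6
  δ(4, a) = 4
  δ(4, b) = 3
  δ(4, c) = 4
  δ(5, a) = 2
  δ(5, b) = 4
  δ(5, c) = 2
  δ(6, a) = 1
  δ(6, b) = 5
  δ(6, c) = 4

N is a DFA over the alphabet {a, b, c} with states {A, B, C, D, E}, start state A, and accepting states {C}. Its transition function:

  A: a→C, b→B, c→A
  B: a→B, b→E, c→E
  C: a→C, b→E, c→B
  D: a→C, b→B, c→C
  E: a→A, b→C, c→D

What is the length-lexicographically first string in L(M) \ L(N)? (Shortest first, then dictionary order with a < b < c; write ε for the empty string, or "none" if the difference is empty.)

ε

The empty string ε is accepted by M but not by N.
Since ε is the unique shortest string, it is the required witness.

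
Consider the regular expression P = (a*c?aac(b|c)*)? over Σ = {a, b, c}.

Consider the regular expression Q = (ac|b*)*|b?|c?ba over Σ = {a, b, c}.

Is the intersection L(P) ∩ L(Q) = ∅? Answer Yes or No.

The empty string ε is accepted by both P and Q.
Hence L(P) ∩ L(Q) ≠ ∅.

No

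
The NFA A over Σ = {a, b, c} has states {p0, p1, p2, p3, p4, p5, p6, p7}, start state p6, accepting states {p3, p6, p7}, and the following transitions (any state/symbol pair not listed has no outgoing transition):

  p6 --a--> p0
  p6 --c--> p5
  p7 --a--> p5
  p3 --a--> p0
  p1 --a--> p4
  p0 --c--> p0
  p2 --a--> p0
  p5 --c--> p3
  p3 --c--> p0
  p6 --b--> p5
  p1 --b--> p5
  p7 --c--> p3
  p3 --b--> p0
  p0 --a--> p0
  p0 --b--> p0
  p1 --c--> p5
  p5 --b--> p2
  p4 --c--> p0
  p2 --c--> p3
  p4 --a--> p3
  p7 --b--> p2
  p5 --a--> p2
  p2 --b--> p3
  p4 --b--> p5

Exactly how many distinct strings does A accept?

The useful subgraph on states {p2, p3, p5, p6} is acyclic, so L(A) is finite; the longest accepting path visits 4 useful states, giving maximum string length 3.
Counting accepting paths from p6 by length: 1 of length 0, 2 of length 2, 8 of length 3. Total 11.

11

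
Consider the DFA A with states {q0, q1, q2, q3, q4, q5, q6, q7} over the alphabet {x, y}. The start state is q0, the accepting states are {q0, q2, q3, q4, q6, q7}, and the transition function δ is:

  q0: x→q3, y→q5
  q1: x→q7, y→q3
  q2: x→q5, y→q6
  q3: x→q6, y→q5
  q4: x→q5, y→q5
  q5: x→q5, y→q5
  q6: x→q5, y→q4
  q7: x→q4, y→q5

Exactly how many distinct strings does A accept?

The useful subgraph on states {q0, q3, q4, q6} is acyclic, so L(A) is finite; the longest accepting path visits 4 useful states, giving maximum string length 3.
Counting accepting paths from q0 by length: 1 of length 0, 1 of length 1, 1 of length 2, 1 of length 3. Total 4.

4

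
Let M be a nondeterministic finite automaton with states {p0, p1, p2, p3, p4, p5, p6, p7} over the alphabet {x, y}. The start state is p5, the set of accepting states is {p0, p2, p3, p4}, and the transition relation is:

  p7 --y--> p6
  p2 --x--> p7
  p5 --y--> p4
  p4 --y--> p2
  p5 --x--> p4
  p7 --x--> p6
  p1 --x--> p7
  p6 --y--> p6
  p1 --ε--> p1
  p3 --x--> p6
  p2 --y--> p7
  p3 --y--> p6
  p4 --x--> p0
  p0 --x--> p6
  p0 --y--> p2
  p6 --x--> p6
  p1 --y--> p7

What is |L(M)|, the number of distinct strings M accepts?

The useful subgraph on states {p0, p2, p4, p5} is acyclic, so L(M) is finite; the longest accepting path visits 4 useful states, giving maximum string length 3.
Counting accepting paths from p5 by length: 2 of length 1, 4 of length 2, 2 of length 3. Total 8.

8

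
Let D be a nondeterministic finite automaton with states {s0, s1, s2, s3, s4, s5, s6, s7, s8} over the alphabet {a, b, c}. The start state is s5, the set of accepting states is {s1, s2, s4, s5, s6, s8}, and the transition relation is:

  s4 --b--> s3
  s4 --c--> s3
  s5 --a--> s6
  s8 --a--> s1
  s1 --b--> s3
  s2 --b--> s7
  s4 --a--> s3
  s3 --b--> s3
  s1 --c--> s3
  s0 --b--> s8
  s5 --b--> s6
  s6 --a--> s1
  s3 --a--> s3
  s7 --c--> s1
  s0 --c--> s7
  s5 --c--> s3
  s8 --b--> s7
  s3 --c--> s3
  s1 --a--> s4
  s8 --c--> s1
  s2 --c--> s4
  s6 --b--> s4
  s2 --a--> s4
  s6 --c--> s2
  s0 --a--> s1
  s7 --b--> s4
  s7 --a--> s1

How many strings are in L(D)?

The useful subgraph on states {s1, s2, s4, s5, s6, s7} is acyclic, so L(D) is finite; the longest accepting path visits 6 useful states, giving maximum string length 5.
Counting accepting paths from s5 by length: 1 of length 0, 2 of length 1, 6 of length 2, 6 of length 3, 6 of length 4, 4 of length 5. Total 25.

25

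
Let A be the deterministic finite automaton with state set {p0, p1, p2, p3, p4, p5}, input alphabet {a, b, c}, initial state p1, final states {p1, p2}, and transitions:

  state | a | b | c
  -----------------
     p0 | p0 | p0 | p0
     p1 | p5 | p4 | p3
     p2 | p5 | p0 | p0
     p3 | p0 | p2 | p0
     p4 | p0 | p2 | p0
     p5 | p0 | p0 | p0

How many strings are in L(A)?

The useful subgraph on states {p1, p2, p3, p4} is acyclic, so L(A) is finite; the longest accepting path visits 3 useful states, giving maximum string length 2.
Counting accepting paths from p1 by length: 1 of length 0, 2 of length 2. Total 3.

3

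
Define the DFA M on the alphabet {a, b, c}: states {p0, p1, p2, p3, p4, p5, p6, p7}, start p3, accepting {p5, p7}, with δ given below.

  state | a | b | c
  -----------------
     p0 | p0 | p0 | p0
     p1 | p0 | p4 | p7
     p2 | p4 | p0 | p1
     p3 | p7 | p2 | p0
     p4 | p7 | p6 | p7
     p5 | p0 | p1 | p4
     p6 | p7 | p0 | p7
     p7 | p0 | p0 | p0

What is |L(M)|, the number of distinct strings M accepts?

The useful subgraph on states {p1, p2, p3, p4, p6, p7} is acyclic, so L(M) is finite; the longest accepting path visits 6 useful states, giving maximum string length 5.
Counting accepting paths from p3 by length: 1 of length 1, 3 of length 3, 4 of length 4, 2 of length 5. Total 10.

10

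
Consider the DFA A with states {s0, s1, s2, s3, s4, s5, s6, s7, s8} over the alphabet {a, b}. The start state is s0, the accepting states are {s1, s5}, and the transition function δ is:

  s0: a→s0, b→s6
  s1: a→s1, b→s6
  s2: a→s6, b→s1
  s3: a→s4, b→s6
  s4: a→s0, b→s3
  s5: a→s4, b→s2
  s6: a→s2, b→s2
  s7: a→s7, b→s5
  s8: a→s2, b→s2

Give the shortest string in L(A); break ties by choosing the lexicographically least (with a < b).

A breadth-first search from s0 reaches an accepting state first via the path s0 → s6 → s2 → s1 on input bab.
No string of length < 3 is accepted (BFS exhausts all shorter strings without reaching an accepting state), and bab is the lexicographically least accepting string of length 3.

bab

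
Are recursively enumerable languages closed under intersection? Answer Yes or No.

Yes

Run the recogniser for L₁; if it accepts, run the recogniser for L₂ and accept if that accepts too. If either runs forever the input is never accepted, which is all a recogniser needs.
So the recursively enumerable languages are closed under intersection.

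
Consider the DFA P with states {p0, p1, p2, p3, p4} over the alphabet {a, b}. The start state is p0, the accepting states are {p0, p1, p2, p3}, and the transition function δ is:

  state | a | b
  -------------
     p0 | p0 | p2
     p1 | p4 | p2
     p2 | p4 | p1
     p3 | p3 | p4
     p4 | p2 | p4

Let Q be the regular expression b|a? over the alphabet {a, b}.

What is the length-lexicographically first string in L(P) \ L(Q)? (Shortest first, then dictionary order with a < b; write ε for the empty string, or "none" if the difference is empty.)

aa

The string aa is accepted by P but not by Q.
No shorter string lies in the difference, and aa is the lexicographically first length-2 string in L(P) \ L(Q).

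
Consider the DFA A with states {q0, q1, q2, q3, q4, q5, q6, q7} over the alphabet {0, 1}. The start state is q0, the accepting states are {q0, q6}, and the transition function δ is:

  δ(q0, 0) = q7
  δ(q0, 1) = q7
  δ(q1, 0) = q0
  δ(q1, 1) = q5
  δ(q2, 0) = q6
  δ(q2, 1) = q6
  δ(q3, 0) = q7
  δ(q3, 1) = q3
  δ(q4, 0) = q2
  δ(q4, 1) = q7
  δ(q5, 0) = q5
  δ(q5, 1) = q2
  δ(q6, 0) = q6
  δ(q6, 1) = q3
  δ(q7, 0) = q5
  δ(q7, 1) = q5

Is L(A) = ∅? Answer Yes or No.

No

The empty string ε is accepted: the run q0 ends in the accepting state q0.
Since at least one string is accepted, L(A) is not empty.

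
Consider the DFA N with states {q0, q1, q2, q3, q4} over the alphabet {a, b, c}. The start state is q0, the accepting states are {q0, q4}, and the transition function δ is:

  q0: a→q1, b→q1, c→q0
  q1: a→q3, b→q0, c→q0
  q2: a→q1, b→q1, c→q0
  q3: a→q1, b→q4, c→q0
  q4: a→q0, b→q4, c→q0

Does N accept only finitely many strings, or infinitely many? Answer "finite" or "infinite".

infinite

State q0 is reachable from the start and can reach an accepting state, and it lies on the cycle q0 → q0.
Traversing that cycle any number of times yields accepted strings of unbounded length, so the language is infinite.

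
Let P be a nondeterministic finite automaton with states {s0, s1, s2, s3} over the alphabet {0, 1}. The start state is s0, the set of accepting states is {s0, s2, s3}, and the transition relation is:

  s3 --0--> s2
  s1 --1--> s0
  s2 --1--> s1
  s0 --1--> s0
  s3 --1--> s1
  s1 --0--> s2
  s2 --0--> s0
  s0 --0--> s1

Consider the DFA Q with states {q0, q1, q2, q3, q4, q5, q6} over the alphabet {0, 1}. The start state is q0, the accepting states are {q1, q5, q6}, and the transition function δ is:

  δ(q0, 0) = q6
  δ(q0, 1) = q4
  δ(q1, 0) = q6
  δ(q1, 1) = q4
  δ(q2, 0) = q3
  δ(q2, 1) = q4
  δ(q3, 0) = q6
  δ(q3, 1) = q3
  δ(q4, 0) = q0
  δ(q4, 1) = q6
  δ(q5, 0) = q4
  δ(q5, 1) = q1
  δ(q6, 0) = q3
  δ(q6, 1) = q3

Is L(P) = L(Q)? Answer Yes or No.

No

The empty string ε is accepted by P but rejected by Q.
So L(P) ≠ L(Q).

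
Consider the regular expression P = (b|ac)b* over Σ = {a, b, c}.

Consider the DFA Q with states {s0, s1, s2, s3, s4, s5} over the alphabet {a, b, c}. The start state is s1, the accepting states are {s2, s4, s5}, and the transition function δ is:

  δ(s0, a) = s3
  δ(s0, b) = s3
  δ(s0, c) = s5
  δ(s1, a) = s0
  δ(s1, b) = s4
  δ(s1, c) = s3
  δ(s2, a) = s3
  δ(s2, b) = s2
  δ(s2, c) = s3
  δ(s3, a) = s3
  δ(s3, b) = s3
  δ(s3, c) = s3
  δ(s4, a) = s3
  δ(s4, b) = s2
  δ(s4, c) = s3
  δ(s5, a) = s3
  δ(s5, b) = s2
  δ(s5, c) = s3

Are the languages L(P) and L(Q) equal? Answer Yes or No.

Converting the expression P to a DFA (subset construction, then merging equivalent states) gives the minimal DFA with states {p0, p1, p2, p3}, start state p0, accepting states {p2} and transitions p0: a→p1, b→p2, c→p3; p1: a→p3, b→p3, c→p2; p2: a→p3, b→p2, c→p3; p3: a→p3, b→p3, c→p3.
Exploring the product automaton P × Q from the start pair (p0, s1), following both machines on each input symbol, reaches 6 state pairs: (p0, s1), (p1, s0), (p2, s4), (p3, s3), (p2, s5), (p2, s2).
P accepts in {p2} and Q accepts in {s2, s4, s5}. In every reachable pair the two components are either both accepting — (p2, s4), (p2, s5), (p2, s2) — or both non-accepting, so no string is accepted by exactly one of the machines: L(P) \ L(Q) and L(Q) \ L(P) are both empty.
Hence every string is accepted by P iff it is accepted by Q, and the two languages coincide.

Yes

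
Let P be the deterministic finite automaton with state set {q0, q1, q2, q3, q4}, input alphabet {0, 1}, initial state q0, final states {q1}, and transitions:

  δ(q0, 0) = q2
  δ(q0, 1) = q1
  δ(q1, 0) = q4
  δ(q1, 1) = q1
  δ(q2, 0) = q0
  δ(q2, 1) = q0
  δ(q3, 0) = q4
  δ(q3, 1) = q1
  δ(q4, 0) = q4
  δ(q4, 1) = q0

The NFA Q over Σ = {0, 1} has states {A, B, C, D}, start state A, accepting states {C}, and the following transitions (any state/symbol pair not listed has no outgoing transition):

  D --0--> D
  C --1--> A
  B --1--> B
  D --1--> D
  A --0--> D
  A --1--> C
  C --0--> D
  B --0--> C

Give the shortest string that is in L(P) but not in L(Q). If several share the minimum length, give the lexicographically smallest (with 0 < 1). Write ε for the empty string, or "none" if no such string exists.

The string 11 is accepted by P but not by Q.
No shorter string lies in the difference, and 11 is the lexicographically first length-2 string in L(P) \ L(Q).

11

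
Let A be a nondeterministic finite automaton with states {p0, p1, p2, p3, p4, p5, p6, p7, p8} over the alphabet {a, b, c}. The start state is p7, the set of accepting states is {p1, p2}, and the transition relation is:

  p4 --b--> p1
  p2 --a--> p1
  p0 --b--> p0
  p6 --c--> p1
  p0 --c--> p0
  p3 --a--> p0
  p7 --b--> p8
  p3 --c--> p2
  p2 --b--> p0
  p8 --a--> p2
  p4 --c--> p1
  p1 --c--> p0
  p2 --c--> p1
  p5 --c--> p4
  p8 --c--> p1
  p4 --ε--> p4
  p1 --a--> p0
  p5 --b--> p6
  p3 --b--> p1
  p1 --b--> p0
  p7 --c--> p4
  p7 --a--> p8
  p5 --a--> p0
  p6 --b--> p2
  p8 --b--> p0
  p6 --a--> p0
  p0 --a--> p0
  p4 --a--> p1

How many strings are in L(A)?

The useful subgraph on states {p1, p2, p4, p7, p8} is acyclic, so L(A) is finite; the longest accepting path visits 4 useful states, giving maximum string length 3.
Counting accepting paths from p7 by length: 7 of length 2, 4 of length 3. Total 11.

11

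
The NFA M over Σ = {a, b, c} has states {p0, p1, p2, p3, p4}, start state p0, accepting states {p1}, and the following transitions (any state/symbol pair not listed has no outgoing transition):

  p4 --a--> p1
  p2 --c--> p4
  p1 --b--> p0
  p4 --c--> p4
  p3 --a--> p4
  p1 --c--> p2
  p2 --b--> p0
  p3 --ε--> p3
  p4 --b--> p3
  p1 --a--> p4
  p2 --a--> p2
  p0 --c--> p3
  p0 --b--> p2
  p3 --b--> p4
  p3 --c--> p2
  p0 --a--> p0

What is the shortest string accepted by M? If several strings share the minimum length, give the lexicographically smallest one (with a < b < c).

A breadth-first search from p0 reaches an accepting state first via the path p0 → p2 → p4 → p1 on input bca.
No string of length < 3 is accepted (BFS exhausts all shorter strings without reaching an accepting state), and bca is the lexicographically least accepting string of length 3.

bca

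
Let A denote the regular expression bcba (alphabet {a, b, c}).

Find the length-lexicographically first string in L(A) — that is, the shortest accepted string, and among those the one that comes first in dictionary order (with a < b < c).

bcba

By inspection of the expression, no string of length less than 4 matches, and bcba is the lexicographically first match of length 4.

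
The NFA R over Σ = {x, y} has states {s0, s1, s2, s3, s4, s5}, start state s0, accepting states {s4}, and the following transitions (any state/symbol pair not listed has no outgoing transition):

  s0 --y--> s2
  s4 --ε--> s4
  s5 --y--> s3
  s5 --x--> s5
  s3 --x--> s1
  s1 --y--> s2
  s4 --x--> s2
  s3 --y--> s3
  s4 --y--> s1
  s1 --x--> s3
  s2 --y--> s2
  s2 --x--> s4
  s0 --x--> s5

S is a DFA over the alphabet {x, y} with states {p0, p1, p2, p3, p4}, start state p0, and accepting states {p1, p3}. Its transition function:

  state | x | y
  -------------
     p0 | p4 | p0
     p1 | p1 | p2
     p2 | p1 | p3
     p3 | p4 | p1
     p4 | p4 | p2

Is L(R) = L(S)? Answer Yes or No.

No

The string yx is accepted by R but rejected by S.
So L(R) ≠ L(S).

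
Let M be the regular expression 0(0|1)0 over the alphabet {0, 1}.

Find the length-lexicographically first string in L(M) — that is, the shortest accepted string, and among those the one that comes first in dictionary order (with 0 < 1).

By inspection of the expression, no string of length less than 3 matches, and 000 is the lexicographically first match of length 3.

000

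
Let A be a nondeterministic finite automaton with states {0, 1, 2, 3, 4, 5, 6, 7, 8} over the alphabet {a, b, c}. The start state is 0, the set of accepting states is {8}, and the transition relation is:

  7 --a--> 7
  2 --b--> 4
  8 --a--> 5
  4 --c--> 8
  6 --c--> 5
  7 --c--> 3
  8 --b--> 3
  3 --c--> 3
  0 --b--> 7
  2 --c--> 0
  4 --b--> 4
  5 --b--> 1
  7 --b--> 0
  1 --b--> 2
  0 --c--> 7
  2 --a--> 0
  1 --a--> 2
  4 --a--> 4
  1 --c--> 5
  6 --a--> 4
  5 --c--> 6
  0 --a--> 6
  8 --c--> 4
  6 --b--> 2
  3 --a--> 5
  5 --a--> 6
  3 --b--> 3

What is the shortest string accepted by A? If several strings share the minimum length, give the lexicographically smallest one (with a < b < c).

aac

A breadth-first search from 0 reaches an accepting state first via the path 0 → 6 → 4 → 8 on input aac.
No string of length < 3 is accepted (BFS exhausts all shorter strings without reaching an accepting state), and aac is the lexicographically least accepting string of length 3.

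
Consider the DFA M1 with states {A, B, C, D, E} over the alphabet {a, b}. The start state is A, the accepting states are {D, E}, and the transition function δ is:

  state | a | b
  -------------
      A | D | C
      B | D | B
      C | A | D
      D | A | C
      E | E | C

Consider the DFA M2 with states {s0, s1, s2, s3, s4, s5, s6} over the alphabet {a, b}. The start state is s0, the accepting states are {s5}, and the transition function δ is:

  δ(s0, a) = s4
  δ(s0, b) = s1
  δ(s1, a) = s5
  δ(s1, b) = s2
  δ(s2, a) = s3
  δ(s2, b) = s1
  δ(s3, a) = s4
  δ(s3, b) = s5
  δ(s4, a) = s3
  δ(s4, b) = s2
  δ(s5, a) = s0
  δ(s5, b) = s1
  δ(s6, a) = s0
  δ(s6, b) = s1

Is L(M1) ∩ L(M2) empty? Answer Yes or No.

Yes

Exploring the product automaton M1 × M2 from the start pair (A, s0), following both machines on each input symbol, reaches 12 state pairs: (A, s0), (D, s4), (C, s1), (A, s3), (C, s2), (A, s5), (D, s2), (C, s5), (D, s1), (D, s0), (A, s4), (D, s3).
M1 accepts in {D, E} and M2 accepts in {s5}; no reachable pair has both components accepting, so no string drives both machines to acceptance simultaneously and L(M1) ∩ L(M2) = ∅.
So no string is accepted by both, and the intersection is empty.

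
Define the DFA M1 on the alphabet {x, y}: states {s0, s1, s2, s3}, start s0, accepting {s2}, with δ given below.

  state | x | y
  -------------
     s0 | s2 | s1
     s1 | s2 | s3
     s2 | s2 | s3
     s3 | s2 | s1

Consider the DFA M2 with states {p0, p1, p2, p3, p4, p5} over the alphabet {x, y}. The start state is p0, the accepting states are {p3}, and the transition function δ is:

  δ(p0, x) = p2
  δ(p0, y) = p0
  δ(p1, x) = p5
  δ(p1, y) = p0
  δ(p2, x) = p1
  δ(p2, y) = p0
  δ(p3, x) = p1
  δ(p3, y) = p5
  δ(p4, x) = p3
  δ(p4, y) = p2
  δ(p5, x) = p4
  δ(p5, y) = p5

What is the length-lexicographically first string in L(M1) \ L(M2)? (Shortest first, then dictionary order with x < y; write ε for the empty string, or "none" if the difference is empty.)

x

The string x is accepted by M1 but not by M2.
No shorter string lies in the difference, and x is the lexicographically first length-1 string in L(M1) \ L(M2).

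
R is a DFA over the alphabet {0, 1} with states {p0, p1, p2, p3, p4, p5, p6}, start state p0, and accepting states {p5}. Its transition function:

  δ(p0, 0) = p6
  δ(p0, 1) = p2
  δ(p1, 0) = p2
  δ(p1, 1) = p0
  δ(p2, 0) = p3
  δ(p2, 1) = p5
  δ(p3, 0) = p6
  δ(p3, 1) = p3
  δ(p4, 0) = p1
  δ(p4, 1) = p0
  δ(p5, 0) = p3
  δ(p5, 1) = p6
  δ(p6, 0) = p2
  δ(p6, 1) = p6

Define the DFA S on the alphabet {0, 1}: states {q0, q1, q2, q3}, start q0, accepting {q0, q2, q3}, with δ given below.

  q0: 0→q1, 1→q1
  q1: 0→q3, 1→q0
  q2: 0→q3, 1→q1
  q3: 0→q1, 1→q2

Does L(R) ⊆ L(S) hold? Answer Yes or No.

Exploring the product automaton R × S from the start pair (p0, q0), following both machines on each input symbol, reaches 13 state pairs: (p0, q0), (p6, q1), (p2, q1), (p2, q3), (p6, q0), (p3, q3), (p5, q0), (p3, q1), (p5, q2), (p3, q2), (p6, q3), (p3, q0), (p6, q2).
R accepts in {p5} and S accepts in {q0, q2, q3}. The reachable pairs whose R-component is accepting are (p5, q0), (p5, q2); in each of them the S-component is accepting too, so the product for L(R) \ L(S) (R-component accepting, S-component rejecting) has no reachable accepting pair and the difference is empty.
Hence every string in L(R) is also in L(S).

Yes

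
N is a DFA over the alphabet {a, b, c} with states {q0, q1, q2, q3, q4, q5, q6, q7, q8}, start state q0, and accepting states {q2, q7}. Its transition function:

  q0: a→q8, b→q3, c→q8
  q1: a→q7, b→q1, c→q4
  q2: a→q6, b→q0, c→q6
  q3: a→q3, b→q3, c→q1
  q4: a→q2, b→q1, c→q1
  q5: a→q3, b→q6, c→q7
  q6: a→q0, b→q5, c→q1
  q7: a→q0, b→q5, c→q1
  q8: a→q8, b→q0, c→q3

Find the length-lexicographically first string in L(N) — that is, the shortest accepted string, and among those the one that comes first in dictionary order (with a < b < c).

bca

A breadth-first search from q0 reaches an accepting state first via the path q0 → q3 → q1 → q7 on input bca.
No string of length < 3 is accepted (BFS exhausts all shorter strings without reaching an accepting state), and bca is the lexicographically least accepting string of length 3.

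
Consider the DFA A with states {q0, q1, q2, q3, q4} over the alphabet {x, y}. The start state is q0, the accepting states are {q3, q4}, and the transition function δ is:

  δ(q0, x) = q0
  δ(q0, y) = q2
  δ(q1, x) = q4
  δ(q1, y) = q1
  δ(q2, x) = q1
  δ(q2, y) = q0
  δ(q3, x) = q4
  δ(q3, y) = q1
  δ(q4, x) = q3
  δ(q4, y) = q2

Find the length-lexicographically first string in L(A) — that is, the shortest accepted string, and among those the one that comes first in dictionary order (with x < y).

A breadth-first search from q0 reaches an accepting state first via the path q0 → q2 → q1 → q4 on input yxx.
No string of length < 3 is accepted (BFS exhausts all shorter strings without reaching an accepting state), and yxx is the lexicographically least accepting string of length 3.

yxx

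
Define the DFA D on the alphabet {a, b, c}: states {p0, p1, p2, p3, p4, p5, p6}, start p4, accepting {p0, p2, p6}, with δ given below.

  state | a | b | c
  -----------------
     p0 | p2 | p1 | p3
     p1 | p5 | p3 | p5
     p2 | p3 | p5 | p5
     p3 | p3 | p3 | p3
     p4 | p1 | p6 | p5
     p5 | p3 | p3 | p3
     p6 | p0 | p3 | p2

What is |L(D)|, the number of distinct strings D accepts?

4

The useful subgraph on states {p0, p2, p4, p6} is acyclic, so L(D) is finite; the longest accepting path visits 4 useful states, giving maximum string length 3.
Counting accepting paths from p4 by length: 1 of length 1, 2 of length 2, 1 of length 3. Total 4.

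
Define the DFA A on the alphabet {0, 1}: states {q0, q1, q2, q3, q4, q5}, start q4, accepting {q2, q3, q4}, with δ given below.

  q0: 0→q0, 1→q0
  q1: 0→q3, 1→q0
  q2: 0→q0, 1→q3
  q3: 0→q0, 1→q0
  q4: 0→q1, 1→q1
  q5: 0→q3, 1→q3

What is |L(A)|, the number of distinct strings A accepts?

3

The useful subgraph on states {q1, q3, q4} is acyclic, so L(A) is finite; the longest accepting path visits 3 useful states, giving maximum string length 2.
Counting accepting paths from q4 by length: 1 of length 0, 2 of length 2. Total 3.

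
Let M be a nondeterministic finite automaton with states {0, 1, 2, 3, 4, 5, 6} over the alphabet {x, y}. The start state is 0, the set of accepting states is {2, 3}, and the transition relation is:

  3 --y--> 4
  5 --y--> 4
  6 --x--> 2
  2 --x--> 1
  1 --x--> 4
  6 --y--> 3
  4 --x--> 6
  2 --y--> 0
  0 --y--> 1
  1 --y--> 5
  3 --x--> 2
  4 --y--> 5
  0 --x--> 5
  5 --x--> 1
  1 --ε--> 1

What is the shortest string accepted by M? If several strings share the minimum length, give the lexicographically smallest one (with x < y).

A breadth-first search from 0 reaches an accepting state first via the path 0 → 5 → 4 → 6 → 2 on input xyxx.
No string of length < 4 is accepted (BFS exhausts all shorter strings without reaching an accepting state), and xyxx is the lexicographically least accepting string of length 4.

xyxx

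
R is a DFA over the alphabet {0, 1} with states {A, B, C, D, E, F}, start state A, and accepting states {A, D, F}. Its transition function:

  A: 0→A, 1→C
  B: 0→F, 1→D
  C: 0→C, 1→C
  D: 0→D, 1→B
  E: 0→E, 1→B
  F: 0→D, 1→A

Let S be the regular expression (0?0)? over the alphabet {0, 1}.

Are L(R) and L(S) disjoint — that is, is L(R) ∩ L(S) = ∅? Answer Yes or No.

The empty string ε is accepted by both R and S.
Hence L(R) ∩ L(S) ≠ ∅.

No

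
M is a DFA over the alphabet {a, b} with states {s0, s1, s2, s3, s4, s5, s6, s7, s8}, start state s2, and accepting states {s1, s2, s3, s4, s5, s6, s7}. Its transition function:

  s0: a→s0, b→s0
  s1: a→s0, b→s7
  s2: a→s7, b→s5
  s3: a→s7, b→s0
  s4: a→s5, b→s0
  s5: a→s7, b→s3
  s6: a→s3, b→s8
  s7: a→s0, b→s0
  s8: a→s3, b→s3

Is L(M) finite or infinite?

finite

The useful states (reachable from s2 and able to reach an accepting state) are {s2, s3, s5, s7}.
Restricted to these states the transition graph has no cycle, so every accepting path has bounded length and L is finite.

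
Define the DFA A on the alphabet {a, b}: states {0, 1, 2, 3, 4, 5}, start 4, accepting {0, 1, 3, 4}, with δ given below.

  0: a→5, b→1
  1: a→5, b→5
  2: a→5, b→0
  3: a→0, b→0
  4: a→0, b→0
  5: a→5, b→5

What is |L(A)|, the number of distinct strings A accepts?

The useful subgraph on states {0, 1, 4} is acyclic, so L(A) is finite; the longest accepting path visits 3 useful states, giving maximum string length 2.
Counting accepting paths from 4 by length: 1 of length 0, 2 of length 1, 2 of length 2. Total 5.

5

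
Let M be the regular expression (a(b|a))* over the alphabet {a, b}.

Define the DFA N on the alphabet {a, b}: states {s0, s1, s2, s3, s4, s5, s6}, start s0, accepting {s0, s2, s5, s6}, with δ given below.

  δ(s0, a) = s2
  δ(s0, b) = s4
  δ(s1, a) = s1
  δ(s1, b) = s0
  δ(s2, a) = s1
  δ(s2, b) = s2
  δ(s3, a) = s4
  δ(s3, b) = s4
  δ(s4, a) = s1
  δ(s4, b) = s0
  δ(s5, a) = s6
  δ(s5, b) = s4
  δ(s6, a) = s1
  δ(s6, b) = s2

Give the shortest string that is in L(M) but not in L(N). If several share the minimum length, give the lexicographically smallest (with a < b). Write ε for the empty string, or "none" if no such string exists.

aa

The string aa is accepted by M but not by N.
No shorter string lies in the difference, and aa is the lexicographically first length-2 string in L(M) \ L(N).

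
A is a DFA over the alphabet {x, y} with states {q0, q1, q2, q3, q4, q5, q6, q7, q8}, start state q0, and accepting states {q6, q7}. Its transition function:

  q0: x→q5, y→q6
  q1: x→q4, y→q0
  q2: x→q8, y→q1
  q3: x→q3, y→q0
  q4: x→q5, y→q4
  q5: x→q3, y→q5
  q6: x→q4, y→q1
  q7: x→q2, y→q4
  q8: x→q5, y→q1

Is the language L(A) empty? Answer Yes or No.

The string y is accepted: the run q0 → q6 ends in the accepting state q6.
Since at least one string is accepted, L(A) is not empty.

No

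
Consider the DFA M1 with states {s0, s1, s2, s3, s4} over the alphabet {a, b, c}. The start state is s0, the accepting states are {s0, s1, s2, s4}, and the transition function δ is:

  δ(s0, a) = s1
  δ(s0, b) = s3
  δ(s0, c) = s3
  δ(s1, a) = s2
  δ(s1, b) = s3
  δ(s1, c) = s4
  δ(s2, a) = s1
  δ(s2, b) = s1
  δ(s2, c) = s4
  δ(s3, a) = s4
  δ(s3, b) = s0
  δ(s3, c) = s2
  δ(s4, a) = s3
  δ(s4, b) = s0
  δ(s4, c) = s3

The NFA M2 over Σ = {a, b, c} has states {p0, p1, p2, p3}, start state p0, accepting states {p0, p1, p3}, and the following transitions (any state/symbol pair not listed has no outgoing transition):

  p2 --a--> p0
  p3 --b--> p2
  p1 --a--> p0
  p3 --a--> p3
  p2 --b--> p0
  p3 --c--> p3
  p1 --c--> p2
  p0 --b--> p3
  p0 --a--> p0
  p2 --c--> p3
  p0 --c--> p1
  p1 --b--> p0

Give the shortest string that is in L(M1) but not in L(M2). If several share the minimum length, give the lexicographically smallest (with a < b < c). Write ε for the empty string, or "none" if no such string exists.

bb

The string bb is accepted by M1 but not by M2.
No shorter string lies in the difference, and bb is the lexicographically first length-2 string in L(M1) \ L(M2).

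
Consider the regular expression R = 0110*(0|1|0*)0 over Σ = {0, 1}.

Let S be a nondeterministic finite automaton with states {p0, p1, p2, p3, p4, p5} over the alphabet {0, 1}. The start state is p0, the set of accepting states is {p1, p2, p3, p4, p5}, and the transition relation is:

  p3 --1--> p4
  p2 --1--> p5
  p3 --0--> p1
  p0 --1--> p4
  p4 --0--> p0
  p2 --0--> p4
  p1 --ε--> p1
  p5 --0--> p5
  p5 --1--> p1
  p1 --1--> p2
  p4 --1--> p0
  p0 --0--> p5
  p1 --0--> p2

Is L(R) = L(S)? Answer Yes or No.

No

The string 01100 is accepted by R but rejected by S.
So L(R) ≠ L(S).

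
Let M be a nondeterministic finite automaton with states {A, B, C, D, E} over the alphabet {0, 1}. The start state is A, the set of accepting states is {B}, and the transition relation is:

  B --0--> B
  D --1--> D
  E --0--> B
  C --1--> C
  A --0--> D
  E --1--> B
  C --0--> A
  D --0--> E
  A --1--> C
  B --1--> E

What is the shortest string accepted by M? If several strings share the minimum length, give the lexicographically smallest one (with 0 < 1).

A breadth-first search from A reaches an accepting state first via the path A → D → E → B on input 000.
No string of length < 3 is accepted (BFS exhausts all shorter strings without reaching an accepting state), and 000 is the lexicographically least accepting string of length 3.

000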